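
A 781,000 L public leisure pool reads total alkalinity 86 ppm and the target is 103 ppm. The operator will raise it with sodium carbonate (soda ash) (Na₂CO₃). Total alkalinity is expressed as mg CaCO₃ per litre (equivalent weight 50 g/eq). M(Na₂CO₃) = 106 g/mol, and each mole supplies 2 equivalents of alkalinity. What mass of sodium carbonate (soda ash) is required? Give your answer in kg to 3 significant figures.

Alkalinity to add: (103 − 86) = 17 mg/L as CaCO₃ × 781,000 L = 13,280 g as CaCO₃.
Equivalents: 13,280 g ÷ 50 g/eq = 265.5 eq.
Each mole of Na₂CO₃ supplies 2 eq, so 265.5 / 2 = 132.8 mol.
Mass: 132.8 mol × 106 g/mol = 14,070 g.

14.1 kg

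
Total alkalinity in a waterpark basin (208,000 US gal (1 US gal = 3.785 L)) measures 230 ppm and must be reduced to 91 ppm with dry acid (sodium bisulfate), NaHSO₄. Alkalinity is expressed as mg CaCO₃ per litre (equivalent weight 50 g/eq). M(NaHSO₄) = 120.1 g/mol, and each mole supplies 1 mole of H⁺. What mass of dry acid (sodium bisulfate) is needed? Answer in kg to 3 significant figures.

263 kg

Volume: 208,000 US gal × 3.785 L/gal = 787,280 L.
Alkalinity to neutralize: (230 − 91) = 139 mg/L as CaCO₃ × 787,280 L = 109,400 g as CaCO₃.
Equivalents of H⁺ required: 109,400 ÷ 50 g/eq = 2189 eq = 2189 mol NaHSO₄.
Mass of NaHSO₄: 2189 × 120.1 = 262,900 g.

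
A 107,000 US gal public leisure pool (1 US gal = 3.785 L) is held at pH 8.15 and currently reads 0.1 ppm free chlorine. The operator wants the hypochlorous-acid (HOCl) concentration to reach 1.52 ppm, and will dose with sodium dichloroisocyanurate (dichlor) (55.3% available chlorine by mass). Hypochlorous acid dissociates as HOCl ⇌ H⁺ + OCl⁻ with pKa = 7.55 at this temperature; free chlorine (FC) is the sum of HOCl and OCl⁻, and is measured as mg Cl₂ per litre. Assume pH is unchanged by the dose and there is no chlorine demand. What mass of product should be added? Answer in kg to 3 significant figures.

5.47 kg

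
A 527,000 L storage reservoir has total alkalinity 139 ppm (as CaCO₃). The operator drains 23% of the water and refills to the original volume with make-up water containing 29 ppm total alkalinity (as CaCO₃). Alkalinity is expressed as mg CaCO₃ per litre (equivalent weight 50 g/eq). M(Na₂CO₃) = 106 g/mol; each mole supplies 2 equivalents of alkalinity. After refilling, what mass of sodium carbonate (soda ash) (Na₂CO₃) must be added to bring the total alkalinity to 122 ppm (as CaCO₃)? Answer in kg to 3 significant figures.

4.64 kg

After draining 23% and refilling: 139 × 0.77 + 29 × 0.23 = 113.7 ppm.
Deficit to target: 122 − 113.7 = 8.3 mg/L.
As CaCO₃: 8.3 mg/L × 527,000 L = 4374 g; ÷ 50 g/eq ÷ 2 = 43.74 mol Na₂CO₃.
Mass: 43.74 × 106 = 4637 g.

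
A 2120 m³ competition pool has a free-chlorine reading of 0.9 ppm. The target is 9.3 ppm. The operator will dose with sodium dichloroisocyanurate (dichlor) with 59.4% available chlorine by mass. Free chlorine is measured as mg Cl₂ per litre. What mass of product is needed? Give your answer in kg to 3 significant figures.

Volume: 2120 m³ = 2,120,000 L.
Chlorine deficit: 9.3 − 0.9 = 8.4 ppm = 8.4 mg/L as Cl₂.
Cl₂ equivalent needed: 8.4 mg/L × 2,120,000 L = 17,810,000 mg = 17,810 g.
Product at 59.4% available chlorine: 17,810 / 0.594 = 29,980 g.

30.0 kg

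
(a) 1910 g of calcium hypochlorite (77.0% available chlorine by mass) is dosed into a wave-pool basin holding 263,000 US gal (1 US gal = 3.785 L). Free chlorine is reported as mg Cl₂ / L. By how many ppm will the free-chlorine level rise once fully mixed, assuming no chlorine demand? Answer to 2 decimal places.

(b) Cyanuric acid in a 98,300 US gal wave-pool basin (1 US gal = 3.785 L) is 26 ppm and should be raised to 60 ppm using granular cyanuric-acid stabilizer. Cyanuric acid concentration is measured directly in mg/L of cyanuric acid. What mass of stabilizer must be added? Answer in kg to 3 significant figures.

(a) Volume: 263,000 US gal × 3.785 L/gal = 995,455 L.
(a) Available chlorine delivered: 1910 g × 0.77 = 1471 g as Cl₂.
(a) Concentration rise: 1471 g / 995,455 L = 1.477 mg/L = 1.48 ppm.

(b) Volume: 98,300 US gal × 3.785 L/gal = 372,066 L.
(b) CYA to add: (60 − 26) = 34 mg/L × 372,066 L = 12,650 g cyanuric acid.

(a) 1.48 ppm; (b) 12.7 kg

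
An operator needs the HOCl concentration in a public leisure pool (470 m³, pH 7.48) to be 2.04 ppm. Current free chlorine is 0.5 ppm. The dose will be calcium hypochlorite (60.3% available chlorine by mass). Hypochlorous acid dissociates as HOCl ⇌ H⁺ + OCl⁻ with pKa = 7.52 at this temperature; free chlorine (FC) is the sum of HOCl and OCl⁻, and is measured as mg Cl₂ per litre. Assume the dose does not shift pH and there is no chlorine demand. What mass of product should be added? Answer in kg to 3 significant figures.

Volume: 470 m³ = 470,000 L.
[OCl⁻]/[HOCl] = 10^(pH − pKa) = 10^(7.48 − 7.52) = 0.912; fraction as HOCl = 1/(1 + 0.912) = 0.523.
Free chlorine required for 2.04 ppm HOCl: 2.04 / 0.523 = 3.901 ppm.
FC to add: 3.901 − 0.5 = 3.401 mg/L as Cl₂.
Cl₂ equivalent: 3.401 mg/L × 470,000 L = 1598 g.
Product at 60.3% available Cl: 1598 / 0.603 = 2650 g.

2.65 kg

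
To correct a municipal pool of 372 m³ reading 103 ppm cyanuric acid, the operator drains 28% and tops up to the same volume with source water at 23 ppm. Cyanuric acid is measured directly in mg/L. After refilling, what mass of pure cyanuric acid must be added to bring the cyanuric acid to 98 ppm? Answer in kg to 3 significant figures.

Volume: 372 m³ = 372,000 L.
After draining 28% and refilling: 103 × 0.72 + 23 × 0.28 = 80.6 ppm.
Deficit to target: 98 − 80.6 = 17.4 mg/L.
Mass: 17.4 mg/L × 372,000 L = 6473 g cyanuric acid.

6.47 kg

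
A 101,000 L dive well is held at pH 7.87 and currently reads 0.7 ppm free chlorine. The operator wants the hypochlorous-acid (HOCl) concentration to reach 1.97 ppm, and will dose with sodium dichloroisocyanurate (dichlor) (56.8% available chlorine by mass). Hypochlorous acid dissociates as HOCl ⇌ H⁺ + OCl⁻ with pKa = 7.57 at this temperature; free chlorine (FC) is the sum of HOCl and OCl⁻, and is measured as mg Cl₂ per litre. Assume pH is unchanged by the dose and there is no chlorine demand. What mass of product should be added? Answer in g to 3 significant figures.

925 g

[OCl⁻]/[HOCl] = 10^(pH − pKa) = 10^(7.87 − 7.57) = 1.995; fraction as HOCl = 1/(1 + 1.995) = 0.3339.
Free chlorine required for 1.97 ppm HOCl: 1.97 / 0.3339 = 5.901 ppm.
FC to add: 5.901 − 0.7 = 5.201 mg/L as Cl₂.
Cl₂ equivalent: 5.201 mg/L × 101,000 L = 525.3 g.
Product at 56.8% available Cl: 525.3 / 0.568 = 924.8 g.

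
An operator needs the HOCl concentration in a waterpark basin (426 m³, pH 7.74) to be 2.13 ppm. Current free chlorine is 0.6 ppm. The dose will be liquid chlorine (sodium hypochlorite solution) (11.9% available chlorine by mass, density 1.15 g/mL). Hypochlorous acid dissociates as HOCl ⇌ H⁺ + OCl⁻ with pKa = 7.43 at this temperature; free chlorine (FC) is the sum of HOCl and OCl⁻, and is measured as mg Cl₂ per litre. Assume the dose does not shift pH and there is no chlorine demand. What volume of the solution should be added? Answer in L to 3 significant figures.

Volume: 426 m³ = 426,000 L.
[OCl⁻]/[HOCl] = 10^(pH − pKa) = 10^(7.74 − 7.43) = 2.042; fraction as HOCl = 1/(1 + 2.042) = 0.3288.
Free chlorine required for 2.13 ppm HOCl: 2.13 / 0.3288 = 6.479 ppm.
FC to add: 6.479 − 0.6 = 5.879 mg/L as Cl₂.
Cl₂ equivalent: 5.879 mg/L × 426,000 L = 2504 g.
Product at 11.9% available Cl: 2504 / 0.119 = 21,050 g.
Volume: 21,050 g ÷ 1.15 g/mL = 18,300 mL.

18.3 L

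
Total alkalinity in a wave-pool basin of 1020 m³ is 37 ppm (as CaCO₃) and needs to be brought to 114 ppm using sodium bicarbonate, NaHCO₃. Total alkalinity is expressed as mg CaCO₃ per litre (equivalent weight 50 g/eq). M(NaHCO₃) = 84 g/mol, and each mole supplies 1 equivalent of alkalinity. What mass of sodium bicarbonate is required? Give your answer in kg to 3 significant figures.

132 kg

Volume: 1020 m³ = 1,020,000 L.
Alkalinity to add: (114 − 37) = 77 mg/L as CaCO₃ × 1,020,000 L = 78,540 g as CaCO₃.
Equivalents: 78,540 g ÷ 50 g/eq = 1571 eq.
NaHCO₃ supplies 1 eq per mole → 1571 mol.
Mass: 1571 mol × 84 g/mol = 131,900 g.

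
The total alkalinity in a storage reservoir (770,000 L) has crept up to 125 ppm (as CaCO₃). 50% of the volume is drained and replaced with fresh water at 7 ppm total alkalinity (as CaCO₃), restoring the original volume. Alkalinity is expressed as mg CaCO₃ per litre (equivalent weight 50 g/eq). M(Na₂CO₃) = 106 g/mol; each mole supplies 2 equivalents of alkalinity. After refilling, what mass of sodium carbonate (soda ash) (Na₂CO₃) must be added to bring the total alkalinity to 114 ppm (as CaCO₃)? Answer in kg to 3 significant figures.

After draining 50% and refilling: 125 × 0.50 + 7 × 0.50 = 66 ppm.
Deficit to target: 114 − 66 = 48 mg/L.
As CaCO₃: 48 mg/L × 770,000 L = 36,960 g; ÷ 50 g/eq ÷ 2 = 369.6 mol Na₂CO₃.
Mass: 369.6 × 106 = 39,180 g.

39.2 kg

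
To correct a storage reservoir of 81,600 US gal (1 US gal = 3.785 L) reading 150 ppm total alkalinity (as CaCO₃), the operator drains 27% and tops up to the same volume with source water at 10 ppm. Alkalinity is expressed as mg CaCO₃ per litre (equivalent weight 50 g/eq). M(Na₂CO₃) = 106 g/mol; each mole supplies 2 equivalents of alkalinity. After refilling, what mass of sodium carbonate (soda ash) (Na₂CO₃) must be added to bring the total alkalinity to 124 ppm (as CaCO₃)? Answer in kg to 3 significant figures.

Volume: 81,600 US gal × 3.785 L/gal = 308,856 L.
After draining 27% and refilling: 150 × 0.73 + 10 × 0.27 = 112.2 ppm.
Deficit to target: 124 − 112.2 = 11.8 mg/L.
As CaCO₃: 11.8 mg/L × 308,856 L = 3645 g; ÷ 50 g/eq ÷ 2 = 36.45 mol Na₂CO₃.
Mass: 36.45 × 106 = 3863 g.

3.86 kg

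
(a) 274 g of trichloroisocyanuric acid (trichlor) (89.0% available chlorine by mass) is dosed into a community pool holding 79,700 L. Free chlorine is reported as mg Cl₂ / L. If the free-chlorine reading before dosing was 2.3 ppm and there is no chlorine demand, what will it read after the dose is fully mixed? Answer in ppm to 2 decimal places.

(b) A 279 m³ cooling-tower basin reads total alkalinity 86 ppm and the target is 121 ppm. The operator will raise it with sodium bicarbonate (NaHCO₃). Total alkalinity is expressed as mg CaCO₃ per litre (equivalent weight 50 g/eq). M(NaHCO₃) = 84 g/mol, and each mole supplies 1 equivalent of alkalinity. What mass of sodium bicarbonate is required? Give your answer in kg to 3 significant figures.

(a) Available chlorine delivered: 274 g × 0.89 = 243.9 g as Cl₂.
(a) Concentration rise: 243.9 g / 79,700 L = 3.06 mg/L = 3.06 ppm.
(a) Final FC: 2.3 + 3.06 = 5.36 ppm.

(b) Volume: 279 m³ = 279,000 L.
(b) Alkalinity to add: (121 − 86) = 35 mg/L as CaCO₃ × 279,000 L = 9765 g as CaCO₃.
(b) Equivalents: 9765 g ÷ 50 g/eq = 195.3 eq.
(b) NaHCO₃ supplies 1 eq per mole → 195.3 mol.
(b) Mass: 195.3 mol × 84 g/mol = 16,410 g.

(a) 5.36 ppm; (b) 16.4 kg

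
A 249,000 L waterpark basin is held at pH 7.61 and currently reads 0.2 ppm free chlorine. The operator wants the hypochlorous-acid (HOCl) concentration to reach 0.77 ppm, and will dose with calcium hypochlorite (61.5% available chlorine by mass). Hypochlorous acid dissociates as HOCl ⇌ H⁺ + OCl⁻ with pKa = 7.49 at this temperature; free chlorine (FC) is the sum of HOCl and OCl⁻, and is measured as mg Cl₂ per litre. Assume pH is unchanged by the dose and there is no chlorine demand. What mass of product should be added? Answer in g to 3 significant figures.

642 g

[OCl⁻]/[HOCl] = 10^(pH − pKa) = 10^(7.61 − 7.49) = 1.318; fraction as HOCl = 1/(1 + 1.318) = 0.4314.
Free chlorine required for 0.77 ppm HOCl: 0.77 / 0.4314 = 1.785 ppm.
FC to add: 1.785 − 0.2 = 1.585 mg/L as Cl₂.
Cl₂ equivalent: 1.585 mg/L × 249,000 L = 394.7 g.
Product at 61.5% available Cl: 394.7 / 0.615 = 641.8 g.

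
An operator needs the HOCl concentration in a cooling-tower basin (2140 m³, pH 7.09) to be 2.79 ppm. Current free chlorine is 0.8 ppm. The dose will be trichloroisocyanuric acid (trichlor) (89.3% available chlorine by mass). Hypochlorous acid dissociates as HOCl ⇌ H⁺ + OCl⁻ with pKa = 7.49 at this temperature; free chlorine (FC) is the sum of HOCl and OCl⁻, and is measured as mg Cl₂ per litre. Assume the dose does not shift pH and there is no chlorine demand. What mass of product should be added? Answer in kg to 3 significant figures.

7.43 kg

Volume: 2140 m³ = 2,140,000 L.
[OCl⁻]/[HOCl] = 10^(pH − pKa) = 10^(7.09 − 7.49) = 0.3981; fraction as HOCl = 1/(1 + 0.3981) = 0.7153.
Free chlorine required for 2.79 ppm HOCl: 2.79 / 0.7153 = 3.901 ppm.
FC to add: 3.901 − 0.8 = 3.101 mg/L as Cl₂.
Cl₂ equivalent: 3.101 mg/L × 2,140,000 L = 6636 g.
Product at 89.3% available Cl: 6636 / 0.893 = 7431 g.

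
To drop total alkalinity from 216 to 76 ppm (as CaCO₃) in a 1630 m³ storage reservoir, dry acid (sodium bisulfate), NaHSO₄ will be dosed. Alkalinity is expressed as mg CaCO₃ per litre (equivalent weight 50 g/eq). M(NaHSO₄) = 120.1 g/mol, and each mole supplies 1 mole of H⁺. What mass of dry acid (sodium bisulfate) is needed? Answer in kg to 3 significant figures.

Volume: 1630 m³ = 1,630,000 L.
Alkalinity to neutralize: (216 − 76) = 140 mg/L as CaCO₃ × 1,630,000 L = 228,200 g as CaCO₃.
Equivalents of H⁺ required: 228,200 ÷ 50 g/eq = 4564 eq = 4564 mol NaHSO₄.
Mass of NaHSO₄: 4564 × 120.1 = 548,100 g.

548 kg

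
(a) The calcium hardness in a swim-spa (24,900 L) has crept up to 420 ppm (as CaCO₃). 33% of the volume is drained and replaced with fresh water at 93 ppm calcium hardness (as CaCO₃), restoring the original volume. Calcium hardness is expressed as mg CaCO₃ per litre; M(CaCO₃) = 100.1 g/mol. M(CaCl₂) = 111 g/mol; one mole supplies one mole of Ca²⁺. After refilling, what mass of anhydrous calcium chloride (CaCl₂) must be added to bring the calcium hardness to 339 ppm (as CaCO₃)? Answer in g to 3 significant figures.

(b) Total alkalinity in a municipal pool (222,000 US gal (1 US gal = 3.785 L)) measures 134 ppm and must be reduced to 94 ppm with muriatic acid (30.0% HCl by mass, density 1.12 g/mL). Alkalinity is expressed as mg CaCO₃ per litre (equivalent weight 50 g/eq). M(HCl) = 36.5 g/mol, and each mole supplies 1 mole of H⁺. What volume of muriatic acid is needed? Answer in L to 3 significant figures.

(a) 743 g; (b) 73.0 L

(a) After draining 33% and refilling: 420 × 0.67 + 93 × 0.33 = 312.09 ppm.
(a) Deficit to target: 339 − 312.09 = 26.91 mg/L.
(a) As CaCO₃: 26.91 mg/L × 24,900 L = 670.1 g; ÷ 100.1 = 6.694 mol Ca²⁺.
(a) Mass: 6.694 × 111 = 743 g.

(b) Volume: 222,000 US gal × 3.785 L/gal = 840,270 L.
(b) Alkalinity to neutralize: (134 − 94) = 40 mg/L as CaCO₃ × 840,270 L = 33,610 g as CaCO₃.
(b) Equivalents of H⁺ required: 33,610 ÷ 50 g/eq = 672.2 eq = 672.2 mol HCl.
(b) Mass of HCl: 672.2 × 36.5 = 24,540 g.
(b) Mass of 30.0% solution: 24,540 / 0.3 = 81,790 g.
(b) Volume: 81,790 g ÷ 1.12 g/mL = 73,020 mL.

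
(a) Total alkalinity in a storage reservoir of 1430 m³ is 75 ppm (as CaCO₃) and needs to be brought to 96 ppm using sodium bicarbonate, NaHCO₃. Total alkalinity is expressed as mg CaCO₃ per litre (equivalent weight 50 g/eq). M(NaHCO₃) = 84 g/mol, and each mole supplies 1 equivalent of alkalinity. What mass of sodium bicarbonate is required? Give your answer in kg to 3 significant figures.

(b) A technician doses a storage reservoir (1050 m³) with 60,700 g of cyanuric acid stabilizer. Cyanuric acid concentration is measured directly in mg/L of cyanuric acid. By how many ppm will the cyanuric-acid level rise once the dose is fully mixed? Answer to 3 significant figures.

(a) Volume: 1430 m³ = 1,430,000 L.
(a) Alkalinity to add: (96 − 75) = 21 mg/L as CaCO₃ × 1,430,000 L = 30,030 g as CaCO₃.
(a) Equivalents: 30,030 g ÷ 50 g/eq = 600.6 eq.
(a) NaHCO₃ supplies 1 eq per mole → 600.6 mol.
(a) Mass: 600.6 mol × 84 g/mol = 50,450 g.

(b) Volume: 1050 m³ = 1,050,000 L.
(b) Rise: 60,700 g / 1,050,000 L × 1000 = 57.81 mg/L.

(a) 50.5 kg; (b) 57.8 ppm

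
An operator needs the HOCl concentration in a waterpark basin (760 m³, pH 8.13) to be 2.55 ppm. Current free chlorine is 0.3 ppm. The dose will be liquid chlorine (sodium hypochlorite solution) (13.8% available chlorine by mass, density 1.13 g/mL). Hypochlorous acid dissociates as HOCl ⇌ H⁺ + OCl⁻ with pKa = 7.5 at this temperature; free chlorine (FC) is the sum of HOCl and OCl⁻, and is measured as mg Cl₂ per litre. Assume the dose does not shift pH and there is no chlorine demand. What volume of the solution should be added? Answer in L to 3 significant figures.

64.0 L

Volume: 760 m³ = 760,000 L.
[OCl⁻]/[HOCl] = 10^(pH − pKa) = 10^(8.13 − 7.5) = 4.266; fraction as HOCl = 1/(1 + 4.266) = 0.1899.
Free chlorine required for 2.55 ppm HOCl: 2.55 / 0.1899 = 13.43 ppm.
FC to add: 13.43 − 0.3 = 13.13 mg/L as Cl₂.
Cl₂ equivalent: 13.13 mg/L × 760,000 L = 9977 g.
Product at 13.8% available Cl: 9977 / 0.138 = 72,300 g.
Volume: 72,300 g ÷ 1.13 g/mL = 63,980 mL.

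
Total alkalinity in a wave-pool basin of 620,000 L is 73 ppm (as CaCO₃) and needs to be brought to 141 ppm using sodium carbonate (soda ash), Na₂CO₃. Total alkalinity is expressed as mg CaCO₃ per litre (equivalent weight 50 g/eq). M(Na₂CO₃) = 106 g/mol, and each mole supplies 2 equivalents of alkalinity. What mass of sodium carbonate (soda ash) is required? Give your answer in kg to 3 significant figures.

Alkalinity to add: (141 − 73) = 68 mg/L as CaCO₃ × 620,000 L = 42,160 g as CaCO₃.
Equivalents: 42,160 g ÷ 50 g/eq = 843.2 eq.
Each mole of Na₂CO₃ supplies 2 eq, so 843.2 / 2 = 421.6 mol.
Mass: 421.6 mol × 106 g/mol = 44,690 g.

44.7 kg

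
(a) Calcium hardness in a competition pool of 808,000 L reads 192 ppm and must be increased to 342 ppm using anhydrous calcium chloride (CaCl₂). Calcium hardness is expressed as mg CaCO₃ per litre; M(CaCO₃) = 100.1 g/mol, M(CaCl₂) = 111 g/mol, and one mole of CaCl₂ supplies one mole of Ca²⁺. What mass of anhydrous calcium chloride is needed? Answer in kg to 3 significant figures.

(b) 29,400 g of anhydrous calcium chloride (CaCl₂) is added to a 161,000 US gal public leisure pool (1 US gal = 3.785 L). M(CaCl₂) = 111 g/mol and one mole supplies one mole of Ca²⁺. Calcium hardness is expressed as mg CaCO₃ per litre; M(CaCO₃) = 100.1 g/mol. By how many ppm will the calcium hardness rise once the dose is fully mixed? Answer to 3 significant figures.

(a) 134 kg; (b) 43.5 ppm

(a) Hardness to add: (342 − 192) = 150 mg/L as CaCO₃ × 808,000 L = 121,200 g as CaCO₃.
(a) Moles of Ca²⁺ (1 mol Ca²⁺ ≡ 1 mol CaCO₃): 121,200 / 100.1 g/mol = 1211 mol.
(a) Mass of CaCl₂: 1211 × 111 = 134,400 g.

(b) Volume: 161,000 US gal × 3.785 L/gal = 609,385 L.
(b) Moles of Ca²⁺: 29,400 g ÷ 111 g/mol = 264.9 mol.
(b) As CaCO₃: 264.9 mol × 100.1 g/mol = 26,510 g.
(b) Rise: 26,510 g / 609,385 L × 1000 = 43.51 mg/L.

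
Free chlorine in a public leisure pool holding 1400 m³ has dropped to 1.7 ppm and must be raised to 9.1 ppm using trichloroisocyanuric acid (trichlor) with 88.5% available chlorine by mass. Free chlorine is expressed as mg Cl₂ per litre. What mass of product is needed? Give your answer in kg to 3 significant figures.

11.7 kg

Volume: 1400 m³ = 1,400,000 L.
Chlorine deficit: 9.1 − 1.7 = 7.4 ppm = 7.4 mg/L as Cl₂.
Cl₂ equivalent needed: 7.4 mg/L × 1,400,000 L = 10,360,000 mg = 10,360 g.
Product at 88.5% available chlorine: 10,360 / 0.885 = 11,710 g.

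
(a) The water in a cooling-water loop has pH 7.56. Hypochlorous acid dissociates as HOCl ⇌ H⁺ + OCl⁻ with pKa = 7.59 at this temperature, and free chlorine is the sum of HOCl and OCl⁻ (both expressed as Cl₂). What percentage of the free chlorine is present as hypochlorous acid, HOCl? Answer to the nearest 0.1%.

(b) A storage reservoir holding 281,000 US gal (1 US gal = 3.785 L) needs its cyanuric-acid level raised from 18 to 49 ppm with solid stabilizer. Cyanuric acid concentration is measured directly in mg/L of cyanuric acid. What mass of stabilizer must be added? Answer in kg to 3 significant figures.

(a) 51.7%; (b) 33.0 kg

(a) [OCl⁻]/[HOCl] = 10^(pH − pKa) = 10^(7.56 − 7.59) = 10^-0.03 = 0.9333.
(a) Fraction as HOCl = 1 / (1 + 0.9333) = 0.5173.

(b) Volume: 281,000 US gal × 3.785 L/gal = 1,063,585 L.
(b) CYA to add: (49 − 18) = 31 mg/L × 1,063,585 L = 32,970 g cyanuric acid.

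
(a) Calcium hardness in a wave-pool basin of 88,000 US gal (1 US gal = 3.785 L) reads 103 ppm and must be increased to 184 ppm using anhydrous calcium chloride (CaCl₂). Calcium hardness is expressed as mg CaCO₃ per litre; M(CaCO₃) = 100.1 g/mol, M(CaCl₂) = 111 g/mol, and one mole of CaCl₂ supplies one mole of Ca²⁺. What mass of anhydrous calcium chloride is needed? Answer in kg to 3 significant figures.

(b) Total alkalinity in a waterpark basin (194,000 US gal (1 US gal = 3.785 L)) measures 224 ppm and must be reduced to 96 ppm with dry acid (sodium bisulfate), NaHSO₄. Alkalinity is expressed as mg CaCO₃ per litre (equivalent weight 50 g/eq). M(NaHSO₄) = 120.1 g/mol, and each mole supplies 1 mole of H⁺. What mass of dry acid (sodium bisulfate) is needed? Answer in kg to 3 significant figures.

(a) Volume: 88,000 US gal × 3.785 L/gal = 333,080 L.
(a) Hardness to add: (184 − 103) = 81 mg/L as CaCO₃ × 333,080 L = 26,980 g as CaCO₃.
(a) Moles of Ca²⁺ (1 mol Ca²⁺ ≡ 1 mol CaCO₃): 26,980 / 100.1 g/mol = 269.5 mol.
(a) Mass of CaCl₂: 269.5 × 111 = 29,920 g.

(b) Volume: 194,000 US gal × 3.785 L/gal = 734,290 L.
(b) Alkalinity to neutralize: (224 − 96) = 128 mg/L as CaCO₃ × 734,290 L = 93,990 g as CaCO₃.
(b) Equivalents of H⁺ required: 93,990 ÷ 50 g/eq = 1880 eq = 1880 mol NaHSO₄.
(b) Mass of NaHSO₄: 1880 × 120.1 = 225,800 g.

(a) 29.9 kg; (b) 226 kg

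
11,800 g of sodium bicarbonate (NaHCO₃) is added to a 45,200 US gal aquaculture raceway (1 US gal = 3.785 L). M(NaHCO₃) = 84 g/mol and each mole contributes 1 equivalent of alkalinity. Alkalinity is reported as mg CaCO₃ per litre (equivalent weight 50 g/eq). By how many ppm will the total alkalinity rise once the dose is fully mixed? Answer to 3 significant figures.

41.1 ppm

Volume: 45,200 US gal × 3.785 L/gal = 171,082 L.
Moles of NaHCO₃: 11,800 g ÷ 84 g/mol = 140.5 mol → 140.5 eq of alkalinity.
As CaCO₃: 140.5 eq × 50 g/eq = 7024 g.
Rise: 7024 g / 171,082 L × 1000 = 41.06 mg/L.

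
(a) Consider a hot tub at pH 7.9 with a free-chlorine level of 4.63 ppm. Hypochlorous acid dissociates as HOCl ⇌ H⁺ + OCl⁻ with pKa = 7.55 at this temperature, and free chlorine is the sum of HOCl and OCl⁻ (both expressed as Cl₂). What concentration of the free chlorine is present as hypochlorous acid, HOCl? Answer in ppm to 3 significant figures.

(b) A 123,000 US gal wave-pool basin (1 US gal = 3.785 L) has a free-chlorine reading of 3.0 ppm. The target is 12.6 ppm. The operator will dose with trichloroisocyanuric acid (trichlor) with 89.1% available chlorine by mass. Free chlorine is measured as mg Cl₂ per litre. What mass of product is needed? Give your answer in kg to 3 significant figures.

(a) [OCl⁻]/[HOCl] = 10^(pH − pKa) = 10^(7.9 − 7.55) = 10^0.35 = 2.239.
(a) Fraction as HOCl = 1 / (1 + 2.239) = 0.3088.
(a) HOCl = 0.3088 × 4.63 ppm = 1.43 ppm.

(b) Volume: 123,000 US gal × 3.785 L/gal = 465,555 L.
(b) Chlorine deficit: 12.6 − 3.0 = 9.6 ppm = 9.6 mg/L as Cl₂.
(b) Cl₂ equivalent needed: 9.6 mg/L × 465,555 L = 4,469,000 mg = 4469 g.
(b) Product at 89.1% available chlorine: 4469 / 0.891 = 5016 g.

(a) 1.43 ppm; (b) 5.02 kg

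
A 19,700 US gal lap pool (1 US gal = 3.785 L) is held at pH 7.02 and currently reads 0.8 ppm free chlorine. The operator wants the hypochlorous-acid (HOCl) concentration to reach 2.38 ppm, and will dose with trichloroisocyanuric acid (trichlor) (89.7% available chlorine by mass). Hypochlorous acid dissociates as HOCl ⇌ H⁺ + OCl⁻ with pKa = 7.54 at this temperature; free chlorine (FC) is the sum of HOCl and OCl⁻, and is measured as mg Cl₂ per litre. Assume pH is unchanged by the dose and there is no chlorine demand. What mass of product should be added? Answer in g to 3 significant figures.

191 g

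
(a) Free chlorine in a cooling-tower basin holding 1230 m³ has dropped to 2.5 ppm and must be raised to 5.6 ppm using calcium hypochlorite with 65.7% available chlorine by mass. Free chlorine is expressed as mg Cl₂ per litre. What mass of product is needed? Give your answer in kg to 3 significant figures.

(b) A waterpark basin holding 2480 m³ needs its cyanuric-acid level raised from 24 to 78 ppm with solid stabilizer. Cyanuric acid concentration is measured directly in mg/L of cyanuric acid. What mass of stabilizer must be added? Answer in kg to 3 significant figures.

(a) Volume: 1230 m³ = 1,230,000 L.
(a) Chlorine deficit: 5.6 − 2.5 = 3.1 ppm = 3.1 mg/L as Cl₂.
(a) Cl₂ equivalent needed: 3.1 mg/L × 1,230,000 L = 3,813,000 mg = 3813 g.
(a) Product at 65.7% available chlorine: 3813 / 0.657 = 5804 g.

(b) Volume: 2480 m³ = 2,480,000 L.
(b) CYA to add: (78 − 24) = 54 mg/L × 2,480,000 L = 133,900 g cyanuric acid.

(a) 5.80 kg; (b) 134 kg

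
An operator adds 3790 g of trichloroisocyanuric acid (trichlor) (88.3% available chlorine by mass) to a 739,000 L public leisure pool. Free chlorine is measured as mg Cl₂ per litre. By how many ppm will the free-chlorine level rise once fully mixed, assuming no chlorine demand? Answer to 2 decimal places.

Available chlorine delivered: 3790 g × 0.883 = 3347 g as Cl₂.
Concentration rise: 3347 g / 739,000 L = 4.529 mg/L = 4.53 ppm.

4.53 ppm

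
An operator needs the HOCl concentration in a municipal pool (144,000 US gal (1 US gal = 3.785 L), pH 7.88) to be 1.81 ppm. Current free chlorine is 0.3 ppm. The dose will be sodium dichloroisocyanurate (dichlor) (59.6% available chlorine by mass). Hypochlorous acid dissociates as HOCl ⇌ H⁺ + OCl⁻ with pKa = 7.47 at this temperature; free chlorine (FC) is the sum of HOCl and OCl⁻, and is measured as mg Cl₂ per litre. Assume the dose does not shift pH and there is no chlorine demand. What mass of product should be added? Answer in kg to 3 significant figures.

Volume: 144,000 US gal × 3.785 L/gal = 545,040 L.
[OCl⁻]/[HOCl] = 10^(pH − pKa) = 10^(7.88 − 7.47) = 2.57; fraction as HOCl = 1/(1 + 2.57) = 0.2801.
Free chlorine required for 1.81 ppm HOCl: 1.81 / 0.2801 = 6.462 ppm.
FC to add: 6.462 − 0.3 = 6.162 mg/L as Cl₂.
Cl₂ equivalent: 6.162 mg/L × 545,040 L = 3359 g.
Product at 59.6% available Cl: 3359 / 0.596 = 5636 g.

5.64 kg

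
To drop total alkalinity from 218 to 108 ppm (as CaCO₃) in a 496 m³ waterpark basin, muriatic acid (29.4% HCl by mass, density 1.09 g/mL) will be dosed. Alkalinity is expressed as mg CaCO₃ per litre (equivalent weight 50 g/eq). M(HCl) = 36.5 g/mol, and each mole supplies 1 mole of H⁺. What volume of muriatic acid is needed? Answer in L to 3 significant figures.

Volume: 496 m³ = 496,000 L.
Alkalinity to neutralize: (218 − 108) = 110 mg/L as CaCO₃ × 496,000 L = 54,560 g as CaCO₃.
Equivalents of H⁺ required: 54,560 ÷ 50 g/eq = 1091 eq = 1091 mol HCl.
Mass of HCl: 1091 × 36.5 = 39,830 g.
Mass of 29.4% solution: 39,830 / 0.294 = 135,500 g.
Volume: 135,500 g ÷ 1.09 g/mL = 124,300 mL.

124 L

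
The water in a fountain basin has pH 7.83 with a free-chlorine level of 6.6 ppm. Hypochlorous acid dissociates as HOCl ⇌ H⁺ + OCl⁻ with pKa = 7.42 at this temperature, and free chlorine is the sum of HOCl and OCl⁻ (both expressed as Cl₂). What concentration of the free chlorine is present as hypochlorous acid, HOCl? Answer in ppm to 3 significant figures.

1.85 ppm

[OCl⁻]/[HOCl] = 10^(pH − pKa) = 10^(7.83 − 7.42) = 10^0.41 = 2.57.
Fraction as HOCl = 1 / (1 + 2.57) = 0.2801.
HOCl = 0.2801 × 6.6 ppm = 1.849 ppm.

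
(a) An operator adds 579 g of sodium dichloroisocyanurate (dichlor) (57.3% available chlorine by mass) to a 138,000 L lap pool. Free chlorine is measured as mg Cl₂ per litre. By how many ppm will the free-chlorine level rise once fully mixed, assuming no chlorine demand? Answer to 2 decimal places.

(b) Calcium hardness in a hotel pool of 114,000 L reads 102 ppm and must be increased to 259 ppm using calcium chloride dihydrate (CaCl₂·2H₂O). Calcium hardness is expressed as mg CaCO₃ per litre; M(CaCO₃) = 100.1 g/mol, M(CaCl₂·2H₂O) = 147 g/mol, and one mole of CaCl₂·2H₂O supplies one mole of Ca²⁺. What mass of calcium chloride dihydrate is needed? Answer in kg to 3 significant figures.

(a) Available chlorine delivered: 579 g × 0.573 = 331.8 g as Cl₂.
(a) Concentration rise: 331.8 g / 138,000 L = 2.404 mg/L = 2.40 ppm.

(b) Hardness to add: (259 − 102) = 157 mg/L as CaCO₃ × 114,000 L = 17,900 g as CaCO₃.
(b) Moles of Ca²⁺ (1 mol Ca²⁺ ≡ 1 mol CaCO₃): 17,900 / 100.1 g/mol = 178.8 mol.
(b) Mass of CaCl₂·2H₂O: 178.8 × 147 = 26,280 g.

(a) 2.40 ppm; (b) 26.3 kg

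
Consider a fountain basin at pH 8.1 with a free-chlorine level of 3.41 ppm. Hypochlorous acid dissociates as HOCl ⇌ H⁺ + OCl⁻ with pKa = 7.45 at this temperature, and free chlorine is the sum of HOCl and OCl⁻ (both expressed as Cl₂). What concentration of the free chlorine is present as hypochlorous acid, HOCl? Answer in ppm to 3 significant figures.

[OCl⁻]/[HOCl] = 10^(pH − pKa) = 10^(8.1 − 7.45) = 10^0.65 = 4.467.
Fraction as HOCl = 1 / (1 + 4.467) = 0.1829.
HOCl = 0.1829 × 3.41 ppm = 0.6238 ppm.

0.624 ppm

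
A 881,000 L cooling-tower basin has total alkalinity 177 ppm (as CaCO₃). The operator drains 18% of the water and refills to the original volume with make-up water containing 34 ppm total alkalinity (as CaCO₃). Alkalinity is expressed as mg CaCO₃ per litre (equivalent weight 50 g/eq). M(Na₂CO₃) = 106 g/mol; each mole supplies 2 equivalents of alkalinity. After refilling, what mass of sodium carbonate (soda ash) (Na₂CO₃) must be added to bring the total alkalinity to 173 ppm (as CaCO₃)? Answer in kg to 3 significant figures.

After draining 18% and refilling: 177 × 0.82 + 34 × 0.18 = 151.26 ppm.
Deficit to target: 173 − 151.26 = 21.74 mg/L.
As CaCO₃: 21.74 mg/L × 881,000 L = 19,150 g; ÷ 50 g/eq ÷ 2 = 191.5 mol Na₂CO₃.
Mass: 191.5 × 106 = 20,300 g.

20.3 kg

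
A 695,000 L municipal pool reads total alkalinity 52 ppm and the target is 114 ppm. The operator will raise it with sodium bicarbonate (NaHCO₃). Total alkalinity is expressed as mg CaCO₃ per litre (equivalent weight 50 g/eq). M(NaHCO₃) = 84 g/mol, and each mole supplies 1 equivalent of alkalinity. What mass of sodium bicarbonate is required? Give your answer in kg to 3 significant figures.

72.4 kg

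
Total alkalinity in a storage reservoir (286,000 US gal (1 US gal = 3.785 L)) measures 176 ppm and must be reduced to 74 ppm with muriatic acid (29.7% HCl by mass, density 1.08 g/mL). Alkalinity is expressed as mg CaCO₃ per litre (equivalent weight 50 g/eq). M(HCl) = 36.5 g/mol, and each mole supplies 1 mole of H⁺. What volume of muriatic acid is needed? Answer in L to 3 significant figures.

251 L

Volume: 286,000 US gal × 3.785 L/gal = 1,082,510 L.
Alkalinity to neutralize: (176 − 74) = 102 mg/L as CaCO₃ × 1,082,510 L = 110,400 g as CaCO₃.
Equivalents of H⁺ required: 110,400 ÷ 50 g/eq = 2208 eq = 2208 mol HCl.
Mass of HCl: 2208 × 36.5 = 80,600 g.
Mass of 29.7% solution: 80,600 / 0.297 = 271,400 g.
Volume: 271,400 g ÷ 1.08 g/mL = 251,300 mL.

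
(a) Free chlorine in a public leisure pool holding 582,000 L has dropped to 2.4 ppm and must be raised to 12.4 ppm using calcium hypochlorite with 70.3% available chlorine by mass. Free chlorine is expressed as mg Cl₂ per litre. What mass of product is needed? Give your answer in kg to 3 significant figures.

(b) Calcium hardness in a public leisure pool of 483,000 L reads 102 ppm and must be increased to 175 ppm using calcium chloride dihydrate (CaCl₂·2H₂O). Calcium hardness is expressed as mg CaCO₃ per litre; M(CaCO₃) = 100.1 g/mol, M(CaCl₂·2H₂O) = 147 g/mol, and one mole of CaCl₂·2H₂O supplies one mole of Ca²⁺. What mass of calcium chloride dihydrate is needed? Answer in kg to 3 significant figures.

(a) 8.28 kg; (b) 51.8 kg

(a) Chlorine deficit: 12.4 − 2.4 = 10 ppm = 10 mg/L as Cl₂.
(a) Cl₂ equivalent needed: 10 mg/L × 582,000 L = 5,820,000 mg = 5820 g.
(a) Product at 70.3% available chlorine: 5820 / 0.703 = 8279 g.

(b) Hardness to add: (175 − 102) = 73 mg/L as CaCO₃ × 483,000 L = 35,260 g as CaCO₃.
(b) Moles of Ca²⁺ (1 mol Ca²⁺ ≡ 1 mol CaCO₃): 35,260 / 100.1 g/mol = 352.2 mol.
(b) Mass of CaCl₂·2H₂O: 352.2 × 147 = 51,780 g.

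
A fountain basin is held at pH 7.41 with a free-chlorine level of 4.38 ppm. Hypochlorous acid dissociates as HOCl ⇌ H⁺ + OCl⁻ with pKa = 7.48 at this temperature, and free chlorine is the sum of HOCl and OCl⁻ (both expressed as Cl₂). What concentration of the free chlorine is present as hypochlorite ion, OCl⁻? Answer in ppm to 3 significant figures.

2.01 ppm

[OCl⁻]/[HOCl] = 10^(pH − pKa) = 10^(7.41 − 7.48) = 10^-0.07 = 0.8511.
Fraction as HOCl = 1 / (1 + 0.8511) = 0.5402.
OCl⁻ = (1 − 0.5402) × 4.38 ppm = 2.014 ppm.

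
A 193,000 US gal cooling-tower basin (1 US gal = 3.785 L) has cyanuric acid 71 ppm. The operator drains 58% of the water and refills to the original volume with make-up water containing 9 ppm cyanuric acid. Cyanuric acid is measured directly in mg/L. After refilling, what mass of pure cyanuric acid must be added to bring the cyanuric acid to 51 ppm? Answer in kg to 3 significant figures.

Volume: 193,000 US gal × 3.785 L/gal = 730,505 L.
After draining 58% and refilling: 71 × 0.42 + 9 × 0.58 = 35.04 ppm.
Deficit to target: 51 − 35.04 = 15.96 mg/L.
Mass: 15.96 mg/L × 730,505 L = 11,660 g cyanuric acid.

11.7 kg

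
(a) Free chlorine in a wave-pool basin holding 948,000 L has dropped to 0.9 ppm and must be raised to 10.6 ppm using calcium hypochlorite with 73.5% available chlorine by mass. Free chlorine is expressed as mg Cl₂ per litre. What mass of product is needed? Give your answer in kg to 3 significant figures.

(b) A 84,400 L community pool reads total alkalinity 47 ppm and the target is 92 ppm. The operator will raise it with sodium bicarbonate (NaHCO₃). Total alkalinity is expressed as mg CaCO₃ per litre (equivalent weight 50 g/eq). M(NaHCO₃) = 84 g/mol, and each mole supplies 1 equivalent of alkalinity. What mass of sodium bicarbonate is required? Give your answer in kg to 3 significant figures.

(a) Chlorine deficit: 10.6 − 0.9 = 9.7 ppm = 9.7 mg/L as Cl₂.
(a) Cl₂ equivalent needed: 9.7 mg/L × 948,000 L = 9,196,000 mg = 9196 g.
(a) Product at 73.5% available chlorine: 9196 / 0.735 = 12,510 g.

(b) Alkalinity to add: (92 − 47) = 45 mg/L as CaCO₃ × 84,400 L = 3798 g as CaCO₃.
(b) Equivalents: 3798 g ÷ 50 g/eq = 75.96 eq.
(b) NaHCO₃ supplies 1 eq per mole → 75.96 mol.
(b) Mass: 75.96 mol × 84 g/mol = 6381 g.

(a) 12.5 kg; (b) 6.38 kg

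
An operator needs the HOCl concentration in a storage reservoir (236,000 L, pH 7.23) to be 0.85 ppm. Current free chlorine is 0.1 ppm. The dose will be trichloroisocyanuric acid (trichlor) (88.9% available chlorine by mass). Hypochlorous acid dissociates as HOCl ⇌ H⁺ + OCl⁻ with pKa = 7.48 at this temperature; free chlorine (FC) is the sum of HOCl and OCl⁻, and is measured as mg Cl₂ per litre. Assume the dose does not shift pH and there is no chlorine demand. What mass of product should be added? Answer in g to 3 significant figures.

[OCl⁻]/[HOCl] = 10^(pH − pKa) = 10^(7.23 − 7.48) = 0.5623; fraction as HOCl = 1/(1 + 0.5623) = 0.6401.
Free chlorine required for 0.85 ppm HOCl: 0.85 / 0.6401 = 1.328 ppm.
FC to add: 1.328 − 0.1 = 1.228 mg/L as Cl₂.
Cl₂ equivalent: 1.228 mg/L × 236,000 L = 289.8 g.
Product at 88.9% available Cl: 289.8 / 0.889 = 326 g.

326 g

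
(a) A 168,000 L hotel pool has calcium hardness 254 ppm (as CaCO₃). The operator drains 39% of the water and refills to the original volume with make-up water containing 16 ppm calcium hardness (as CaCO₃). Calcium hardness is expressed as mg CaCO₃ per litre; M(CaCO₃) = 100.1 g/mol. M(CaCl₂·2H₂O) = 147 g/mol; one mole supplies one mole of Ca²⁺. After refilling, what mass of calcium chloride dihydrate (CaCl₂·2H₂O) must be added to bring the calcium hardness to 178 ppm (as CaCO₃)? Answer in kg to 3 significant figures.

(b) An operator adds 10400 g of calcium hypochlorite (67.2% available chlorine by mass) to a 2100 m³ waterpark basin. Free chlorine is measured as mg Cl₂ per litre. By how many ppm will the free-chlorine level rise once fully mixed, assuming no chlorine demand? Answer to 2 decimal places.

(a) After draining 39% and refilling: 254 × 0.61 + 16 × 0.39 = 161.18 ppm.
(a) Deficit to target: 178 − 161.18 = 16.82 mg/L.
(a) As CaCO₃: 16.82 mg/L × 168,000 L = 2826 g; ÷ 100.1 = 28.23 mol Ca²⁺.
(a) Mass: 28.23 × 147 = 4150 g.

(b) Volume: 2100 m³ = 2,100,000 L.
(b) Available chlorine delivered: 10,400 g × 0.672 = 6989 g as Cl₂.
(b) Concentration rise: 6989 g / 2,100,000 L = 3.328 mg/L = 3.33 ppm.

(a) 4.15 kg; (b) 3.33 ppm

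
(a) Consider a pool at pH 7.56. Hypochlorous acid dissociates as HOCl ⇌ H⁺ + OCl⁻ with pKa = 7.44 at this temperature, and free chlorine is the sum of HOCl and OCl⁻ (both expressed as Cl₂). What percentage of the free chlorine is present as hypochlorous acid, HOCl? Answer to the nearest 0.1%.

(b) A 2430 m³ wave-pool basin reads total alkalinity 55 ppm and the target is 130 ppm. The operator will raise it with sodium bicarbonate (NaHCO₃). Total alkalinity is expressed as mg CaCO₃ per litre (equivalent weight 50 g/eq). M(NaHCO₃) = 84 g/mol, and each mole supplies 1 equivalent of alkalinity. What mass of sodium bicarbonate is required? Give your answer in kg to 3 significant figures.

(a) [OCl⁻]/[HOCl] = 10^(pH − pKa) = 10^(7.56 − 7.44) = 10^0.12 = 1.318.
(a) Fraction as HOCl = 1 / (1 + 1.318) = 0.4314.

(b) Volume: 2430 m³ = 2,430,000 L.
(b) Alkalinity to add: (130 − 55) = 75 mg/L as CaCO₃ × 2,430,000 L = 182,200 g as CaCO₃.
(b) Equivalents: 182,200 g ÷ 50 g/eq = 3645 eq.
(b) NaHCO₃ supplies 1 eq per mole → 3645 mol.
(b) Mass: 3645 mol × 84 g/mol = 306,200 g.

(a) 43.1%; (b) 306 kg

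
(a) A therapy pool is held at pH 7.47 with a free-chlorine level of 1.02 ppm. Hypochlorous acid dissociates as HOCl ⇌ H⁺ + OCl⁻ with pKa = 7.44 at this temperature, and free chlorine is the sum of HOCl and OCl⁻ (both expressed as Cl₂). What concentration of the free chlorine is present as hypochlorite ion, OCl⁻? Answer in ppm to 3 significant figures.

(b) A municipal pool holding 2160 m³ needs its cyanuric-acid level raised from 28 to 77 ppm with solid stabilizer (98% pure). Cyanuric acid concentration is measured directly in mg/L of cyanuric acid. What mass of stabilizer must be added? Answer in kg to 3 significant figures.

(a) 0.528 ppm; (b) 108 kg

(a) [OCl⁻]/[HOCl] = 10^(pH − pKa) = 10^(7.47 − 7.44) = 10^0.03 = 1.072.
(a) Fraction as HOCl = 1 / (1 + 1.072) = 0.4827.
(a) OCl⁻ = (1 − 0.4827) × 1.02 ppm = 0.5276 ppm.

(b) Volume: 2160 m³ = 2,160,000 L.
(b) CYA to add: (77 − 28) = 49 mg/L × 2,160,000 L = 105,800 g cyanuric acid.
(b) At 98% purity: 105,800 / 0.98 = 108,000 g product.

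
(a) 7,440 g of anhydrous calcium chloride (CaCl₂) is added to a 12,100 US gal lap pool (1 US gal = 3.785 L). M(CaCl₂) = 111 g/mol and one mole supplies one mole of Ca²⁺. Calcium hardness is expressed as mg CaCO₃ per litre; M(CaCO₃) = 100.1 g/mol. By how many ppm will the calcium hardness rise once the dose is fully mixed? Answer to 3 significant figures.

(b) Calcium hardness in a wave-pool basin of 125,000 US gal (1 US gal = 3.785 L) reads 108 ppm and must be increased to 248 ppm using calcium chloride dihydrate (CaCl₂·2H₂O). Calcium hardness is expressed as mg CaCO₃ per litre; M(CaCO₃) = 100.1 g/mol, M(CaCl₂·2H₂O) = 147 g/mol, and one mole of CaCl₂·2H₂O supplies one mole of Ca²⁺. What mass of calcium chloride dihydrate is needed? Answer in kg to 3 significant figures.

(a) Volume: 12,100 US gal × 3.785 L/gal = 45,798 L.
(a) Moles of Ca²⁺: 7,440 g ÷ 111 g/mol = 67.03 mol.
(a) As CaCO₃: 67.03 mol × 100.1 g/mol = 6709 g.
(a) Rise: 6709 g / 45,798 L × 1000 = 146.5 mg/L.

(b) Volume: 125,000 US gal × 3.785 L/gal = 473,125 L.
(b) Hardness to add: (248 − 108) = 140 mg/L as CaCO₃ × 473,125 L = 66,240 g as CaCO₃.
(b) Moles of Ca²⁺ (1 mol Ca²⁺ ≡ 1 mol CaCO₃): 66,240 / 100.1 g/mol = 661.7 mol.
(b) Mass of CaCl₂·2H₂O: 661.7 × 147 = 97,270 g.

(a) 146 ppm; (b) 97.3 kg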